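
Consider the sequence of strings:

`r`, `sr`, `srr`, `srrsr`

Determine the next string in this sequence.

srrsrsrr

Each term (from the third on) is the previous term followed by the one before it: term 3 = sr·r = srr.
The next term joins srrsr and srr.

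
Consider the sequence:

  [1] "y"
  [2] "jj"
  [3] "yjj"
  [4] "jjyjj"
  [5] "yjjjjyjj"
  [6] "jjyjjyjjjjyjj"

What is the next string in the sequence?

yjjjjyjjjjyjjyjjjjyjj

This is a Fibonacci-style word recurrence s(k) = s(k−2)·s(k−1): e.g. y·jj = yjj.
The next term joins yjjjjyjj and jjyjjyjjjjyjj.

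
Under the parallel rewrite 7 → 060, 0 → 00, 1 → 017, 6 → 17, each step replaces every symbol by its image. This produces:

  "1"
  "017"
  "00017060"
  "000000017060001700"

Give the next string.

Rewriting the 18 symbols of 000000017060001700 one by one yields 00 00 00 00 00 00 00 017 060 00 17 00 00 00 017 060 00 00; concatenated:

0000000000000001706000170000000170600000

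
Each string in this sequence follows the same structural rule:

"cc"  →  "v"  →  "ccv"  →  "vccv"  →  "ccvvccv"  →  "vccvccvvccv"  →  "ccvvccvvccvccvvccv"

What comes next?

vccvccvvccvccvvccvvccvccvvccv

From term 3 onward, concatenate the second-to-last term with the last: cc·v = ccv, v·ccv = vccv, …
Continuing: vccvccvvccv · ccvvccvvccvccvvccv gives term 8.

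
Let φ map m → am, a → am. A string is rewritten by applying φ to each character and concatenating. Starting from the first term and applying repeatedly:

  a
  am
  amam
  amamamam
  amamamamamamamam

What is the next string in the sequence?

amamamamamamamamamamamamamamamam

Replace each of the 16 characters of amamamamamamamam in place — am am am am am am am am am am am am am am am am — and concatenate.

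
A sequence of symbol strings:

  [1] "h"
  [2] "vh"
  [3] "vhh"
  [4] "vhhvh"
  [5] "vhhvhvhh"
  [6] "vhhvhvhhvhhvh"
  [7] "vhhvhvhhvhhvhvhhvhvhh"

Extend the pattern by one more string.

vhhvhvhhvhhvhvhhvhvhhvhhvhvhhvhhvh

Each term (from the third on) is the previous term followed by the one before it: term 3 = vh·h = vhh.
Continuing: vhhvhvhhvhhvhvhhvhvhh · vhhvhvhhvhhvh gives term 8.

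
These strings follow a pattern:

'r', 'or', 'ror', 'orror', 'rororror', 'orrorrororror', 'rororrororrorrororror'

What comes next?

orrorrororrorrororrororrorrororror

Each term (from the third on) is the two preceding terms concatenated in order: term 3 = r·or = ror.
Continuing: orrorrororror · rororrororrorrororror gives term 8.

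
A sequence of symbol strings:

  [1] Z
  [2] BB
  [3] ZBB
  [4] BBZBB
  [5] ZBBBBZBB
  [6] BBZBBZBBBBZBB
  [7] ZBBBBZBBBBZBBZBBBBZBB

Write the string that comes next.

From term 3 onward, concatenate the second-to-last term with the last: Z·BB = ZBB, BB·ZBB = BBZBB, …
The next term joins BBZBBZBBBBZBB and ZBBBBZBBBBZBBZBBBBZBB.

BBZBBZBBBBZBBZBBBBZBBBBZBBZBBBBZBB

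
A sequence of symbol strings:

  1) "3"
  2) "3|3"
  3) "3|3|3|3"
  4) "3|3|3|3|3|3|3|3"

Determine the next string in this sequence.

3|3|3|3|3|3|3|3|3|3|3|3|3|3|3|3

Every step duplicates the string with '|' between the halves.
One more doubling of 3|3|3|3|3|3|3|3 gives the answer.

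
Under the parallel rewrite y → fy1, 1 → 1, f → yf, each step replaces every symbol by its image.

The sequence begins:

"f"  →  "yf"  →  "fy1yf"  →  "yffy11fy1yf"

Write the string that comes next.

Apply φ to yffy11fy1yf symbol by symbol: y→fy1, f→yf, f→yf, y→fy1, 1→1, 1→1, f→yf, y→fy1, 1→1, y→fy1, f→yf; joined: fy1 yf yf fy1 1 1 yf fy1 1 fy1 yf.

fy1yfyffy111yffy11fy1yf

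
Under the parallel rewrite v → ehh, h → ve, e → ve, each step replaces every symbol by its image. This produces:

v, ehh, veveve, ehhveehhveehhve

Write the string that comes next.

Rewriting the 15 symbols of ehhveehhveehhve one by one yields ve ve ve ehh ve ve ve ve ehh ve ve ve ve ehh ve; concatenated:

veveveehhveveveveehhveveveveehhve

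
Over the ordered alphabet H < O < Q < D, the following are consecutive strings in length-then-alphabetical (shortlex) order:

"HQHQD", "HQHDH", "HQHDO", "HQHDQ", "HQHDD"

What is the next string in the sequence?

The successor of HQHDD increments the rightmost position that isn't already D and resets every position after it to H.

HQOHH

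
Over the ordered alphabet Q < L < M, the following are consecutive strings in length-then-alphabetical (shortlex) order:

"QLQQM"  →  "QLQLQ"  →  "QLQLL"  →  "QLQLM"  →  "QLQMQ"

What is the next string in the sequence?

Find the rightmost character of QLQMQ below M, bump it to the next letter, and reset everything to its right to Q.

QLQML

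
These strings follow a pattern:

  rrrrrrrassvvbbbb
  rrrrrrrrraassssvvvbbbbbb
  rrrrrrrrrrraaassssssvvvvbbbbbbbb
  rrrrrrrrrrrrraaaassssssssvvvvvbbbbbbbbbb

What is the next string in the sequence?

rrrrrrrrrrrrrrraaaaassssssssssvvvvvvbbbbbbbbbbbb

The n-th term is 2n+3 r's then n-1 a's then 2n-2 s's then n v's then 2n b's, where the shown terms are n = 2, 3, 4, 5.
Setting n = 6 gives 15, 5, 10, 6, 12 characters in each block.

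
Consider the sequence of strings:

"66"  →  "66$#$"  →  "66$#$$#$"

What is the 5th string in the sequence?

66$#$$#$$#$$#$

Every step adds $#$ to the end: s(k+1) = s(k)·$#$.
From 66$#$$#$, 2 further steps: 66$#$$#$ → 66$#$$#$$#$ → (answer).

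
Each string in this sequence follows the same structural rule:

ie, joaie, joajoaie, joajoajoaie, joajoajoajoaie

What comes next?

Every step adds joa at the front: s(k+1) = joa·s(k).
So the next term is joa·joajoajoajoaie.

joajoajoajoajoaie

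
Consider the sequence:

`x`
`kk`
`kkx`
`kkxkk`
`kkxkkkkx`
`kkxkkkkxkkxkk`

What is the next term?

From term 3 onward, concatenate the last term with the second-to-last: kk·x = kkx, kkx·kk = kkxkk, …
Continuing: kkxkkkkxkkxkk · kkxkkkkx gives term 7.

kkxkkkkxkkxkkkkxkkkkx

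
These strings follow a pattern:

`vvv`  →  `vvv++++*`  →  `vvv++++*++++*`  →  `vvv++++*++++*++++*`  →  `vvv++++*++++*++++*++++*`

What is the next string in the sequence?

Every step adds ++++* to the end: s(k+1) = s(k)·++++*.
So the next term is vvv++++*++++*++++*++++*·++++*.

vvv++++*++++*++++*++++*++++*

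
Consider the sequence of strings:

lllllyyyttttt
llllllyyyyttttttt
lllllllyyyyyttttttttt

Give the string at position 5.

lllllllllyyyyyyyttttttttttttt

Term n consists of n+2 l's, followed by n y's, followed by 2n-1 t's, where the shown terms are n = 3, 4, 5.
For term 5, n = 7, so the run lengths are 9, 7, 13.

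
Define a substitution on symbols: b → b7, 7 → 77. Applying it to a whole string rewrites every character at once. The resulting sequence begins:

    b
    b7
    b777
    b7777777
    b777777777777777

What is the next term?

b7777777777777777777777777777777

Replace each of the 16 characters of b777777777777777 in place — b7 77 77 77 77 77 77 77 77 77 77 77 77 77 77 77 — and concatenate.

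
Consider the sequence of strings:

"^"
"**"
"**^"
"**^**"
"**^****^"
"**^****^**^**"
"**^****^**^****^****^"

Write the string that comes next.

**^****^**^****^****^**^****^**^**

This is a Fibonacci-style word recurrence s(k) = s(k−1)·s(k−2): e.g. **·^ = **^.
Continuing: **^****^**^****^****^ · **^****^**^** gives term 8.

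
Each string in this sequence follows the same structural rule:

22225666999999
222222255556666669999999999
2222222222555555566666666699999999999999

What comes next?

Term n consists of 3n+1 2's, followed by 3n-2 5's, followed by 3n 6's, followed by 4n+2 9's (n = 1, 2, …).
At n = 4 the blocks have lengths 13, 10, 12, 18.

22222222222225555555555666666666666999999999999999999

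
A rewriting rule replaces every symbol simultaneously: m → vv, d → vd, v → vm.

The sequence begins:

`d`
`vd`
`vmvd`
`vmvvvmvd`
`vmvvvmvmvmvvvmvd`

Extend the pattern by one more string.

Rewriting the 16 symbols of vmvvvmvmvmvvvmvd one by one yields vm vv vm vm vm vv vm vv vm vv vm vm vm vv vm vd; concatenated:

vmvvvmvmvmvvvmvvvmvvvmvmvmvvvmvd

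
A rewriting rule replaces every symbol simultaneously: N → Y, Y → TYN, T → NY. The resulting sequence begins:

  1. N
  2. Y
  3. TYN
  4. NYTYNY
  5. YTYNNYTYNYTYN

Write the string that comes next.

Applying the rule to each of the 13 symbols of YTYNNYTYNYTYN gives the pieces TYN NY TYN Y Y TYN NY TYN Y TYN NY TYN Y, which concatenate to the answer.

TYNNYTYNYYTYNNYTYNYTYNNYTYNY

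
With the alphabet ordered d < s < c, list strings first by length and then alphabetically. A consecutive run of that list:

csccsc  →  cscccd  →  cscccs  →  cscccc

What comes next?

ccdddd

Find the rightmost character of cscccc below c, bump it to the next letter, and reset everything to its right to d.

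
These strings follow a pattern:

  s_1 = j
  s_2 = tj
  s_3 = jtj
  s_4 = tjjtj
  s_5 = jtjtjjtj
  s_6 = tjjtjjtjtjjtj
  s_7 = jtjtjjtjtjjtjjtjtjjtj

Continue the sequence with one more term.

tjjtjjtjtjjtjjtjtjjtjtjjtjjtjtjjtj

This is a Fibonacci-style word recurrence s(k) = s(k−2)·s(k−1): e.g. j·tj = jtj.
So term 8 is tjjtjjtjtjjtj·jtjtjjtjtjjtjjtjtjjtj.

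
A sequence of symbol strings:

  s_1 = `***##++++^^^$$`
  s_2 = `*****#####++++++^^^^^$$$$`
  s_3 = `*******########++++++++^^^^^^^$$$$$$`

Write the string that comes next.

Reading off run lengths: * runs 3, 5, 7; # runs 2, 5, 8; + runs 4, 6, 8; ^ runs 3, 5, 7; $ runs 2, 4, 6 — each is linear in n (n = 1, 2, …).
Setting n = 4 gives 9, 11, 10, 9, 8 characters in each block.

*********###########++++++++++^^^^^^^^^$$$$$$$$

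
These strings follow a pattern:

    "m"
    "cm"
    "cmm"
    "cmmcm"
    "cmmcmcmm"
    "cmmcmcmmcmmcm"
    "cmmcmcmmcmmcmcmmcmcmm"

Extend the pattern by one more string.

Each term (from the third on) is the previous term followed by the one before it: term 3 = cm·m = cmm.
The next term joins cmmcmcmmcmmcmcmmcmcmm and cmmcmcmmcmmcm.

cmmcmcmmcmmcmcmmcmcmmcmmcmcmmcmmcm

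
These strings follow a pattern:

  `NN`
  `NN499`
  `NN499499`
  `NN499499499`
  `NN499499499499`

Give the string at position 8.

Every step adds 499 to the end: s(k+1) = s(k)·499.
From NN499499499499, 3 further steps: NN499499499499 → NN499499499499499 → NN499499499499499499 → (answer).

NN499499499499499499499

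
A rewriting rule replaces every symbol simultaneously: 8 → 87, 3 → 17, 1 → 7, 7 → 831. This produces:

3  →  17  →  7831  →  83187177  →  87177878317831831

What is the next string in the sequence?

87831783183187831871778318717787177

Applying the rule to each of the 17 symbols of 87177878317831831 gives the pieces 87 831 7 831 831 87 831 87 17 7 831 87 17 7 87 17 7, which concatenate to the answer.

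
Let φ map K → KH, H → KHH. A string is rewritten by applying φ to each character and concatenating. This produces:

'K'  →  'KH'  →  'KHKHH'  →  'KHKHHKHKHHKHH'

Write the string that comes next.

KHKHHKHKHHKHHKHKHHKHKHHKHHKHKHHKHH

Applying the rule to each of the 13 symbols of KHKHHKHKHHKHH gives the pieces KH KHH KH KHH KHH KH KHH KH KHH KHH KH KHH KHH, which concatenate to the answer.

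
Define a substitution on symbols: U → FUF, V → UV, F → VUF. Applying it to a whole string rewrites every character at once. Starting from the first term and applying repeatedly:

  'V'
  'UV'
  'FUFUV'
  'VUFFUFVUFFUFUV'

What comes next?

Applying the rule to each of the 14 symbols of VUFFUFVUFFUFUV gives the pieces UV FUF VUF VUF FUF VUF UV FUF VUF VUF FUF VUF FUF UV, which concatenate to the answer.

UVFUFVUFVUFFUFVUFUVFUFVUFVUFFUFVUFFUFUV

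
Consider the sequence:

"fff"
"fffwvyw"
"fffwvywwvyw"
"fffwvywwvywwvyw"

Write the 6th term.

Each term is the previous one with wvyw appended.
From fffwvywwvywwvyw, 2 further steps: fffwvywwvywwvyw → fffwvywwvywwvywwvyw → (answer).

fffwvywwvywwvywwvywwvyw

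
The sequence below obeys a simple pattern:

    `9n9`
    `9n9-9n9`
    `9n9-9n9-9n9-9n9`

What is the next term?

s(k+1) = s(k)·-·s(k) — each term doubles the last with '-' between the halves.
Doubling 9n9-9n9-9n9-9n9 with '-' between the halves:

9n9-9n9-9n9-9n9-9n9-9n9-9n9-9n9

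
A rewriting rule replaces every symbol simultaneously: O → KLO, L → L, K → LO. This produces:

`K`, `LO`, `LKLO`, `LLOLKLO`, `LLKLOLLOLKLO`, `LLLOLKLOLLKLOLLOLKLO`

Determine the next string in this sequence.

Rewriting the 20 symbols of LLLOLKLOLLKLOLLOLKLO one by one yields L L L KLO L LO L KLO L L LO L KLO L L KLO L LO L KLO; concatenated:

LLLKLOLLOLKLOLLLOLKLOLLKLOLLOLKLO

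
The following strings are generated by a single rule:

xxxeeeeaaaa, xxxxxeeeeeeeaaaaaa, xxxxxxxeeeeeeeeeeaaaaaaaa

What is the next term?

xxxxxxxxxeeeeeeeeeeeeeaaaaaaaaaa

The n-th term is 2n+1 x's then 3n+1 e's then 2n+2 a's (n = 1, 2, …).
For the next term, n = 4, so the run lengths are 9, 13, 10.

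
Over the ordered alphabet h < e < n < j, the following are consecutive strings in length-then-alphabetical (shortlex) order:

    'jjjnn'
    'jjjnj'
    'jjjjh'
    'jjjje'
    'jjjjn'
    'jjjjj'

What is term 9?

hhhhhn

Stepping forward 3 times from jjjjj: jjjjj → hhhhhh → hhhhhe, then the target.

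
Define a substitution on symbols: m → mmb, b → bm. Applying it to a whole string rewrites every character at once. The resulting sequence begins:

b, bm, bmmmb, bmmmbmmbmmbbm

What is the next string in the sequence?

Rewriting the 13 symbols of bmmmbmmbmmbbm one by one yields bm mmb mmb mmb bm mmb mmb bm mmb mmb bm bm mmb; concatenated:

bmmmbmmbmmbbmmmbmmbbmmmbmmbbmbmmmb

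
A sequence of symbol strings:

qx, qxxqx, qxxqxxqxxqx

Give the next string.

qxxqxxqxxqxxqxxqxxqxxqx

s(k+1) = s(k)·x·s(k) — each term doubles the last with 'x' between the halves.
So the next term is two copies of qxxqxxqxxqx with 'x' between the halves.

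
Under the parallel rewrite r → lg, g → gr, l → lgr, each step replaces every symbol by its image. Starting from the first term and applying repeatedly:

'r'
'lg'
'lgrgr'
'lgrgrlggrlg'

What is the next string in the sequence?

Apply φ to lgrgrlggrlg symbol by symbol: l→lgr, g→gr, r→lg, g→gr, r→lg, l→lgr, g→gr, g→gr, r→lg, l→lgr, g→gr; joined: lgr gr lg gr lg lgr gr gr lg lgr gr.

lgrgrlggrlglgrgrgrlglgrgr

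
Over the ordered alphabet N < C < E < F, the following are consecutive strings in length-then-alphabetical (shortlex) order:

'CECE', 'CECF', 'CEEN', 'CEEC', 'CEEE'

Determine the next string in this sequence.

Find the rightmost character of CEEE below F, bump it to the next letter, and reset everything to its right to N.

CEEF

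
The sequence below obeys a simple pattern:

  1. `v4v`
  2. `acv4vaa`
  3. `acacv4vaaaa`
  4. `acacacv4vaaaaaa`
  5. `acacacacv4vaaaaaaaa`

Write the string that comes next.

Each term wraps the previous one in ac on the left and aa on the right.
Applying this once more to acacacacv4vaaaaaaaa:

acacacacacv4vaaaaaaaaaa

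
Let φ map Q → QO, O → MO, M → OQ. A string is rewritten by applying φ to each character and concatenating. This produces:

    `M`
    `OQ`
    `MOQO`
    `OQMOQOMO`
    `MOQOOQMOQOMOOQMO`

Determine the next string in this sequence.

OQMOQOMOMOQOOQMOQOMOOQMOMOQOOQMO

Replace each of the 16 characters of MOQOOQMOQOMOOQMO in place — OQ MO QO MO MO QO OQ MO QO MO OQ MO MO QO OQ MO — and concatenate.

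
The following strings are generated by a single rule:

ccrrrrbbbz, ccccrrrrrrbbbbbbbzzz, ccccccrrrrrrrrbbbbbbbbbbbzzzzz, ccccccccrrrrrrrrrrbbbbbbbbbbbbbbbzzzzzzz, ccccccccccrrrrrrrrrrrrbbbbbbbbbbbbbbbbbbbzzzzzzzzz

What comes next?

ccccccccccccrrrrrrrrrrrrrrbbbbbbbbbbbbbbbbbbbbbbbzzzzzzzzzzz

Reading off run lengths: c runs 2, 4, 6, 8, 10; r runs 4, 6, 8, 10, 12; b runs 3, 7, 11, 15, 19; z runs 1, 3, 5, 7, 9 — each is linear in n (n = 1, 2, …).
At n = 6 the blocks have lengths 12, 14, 23, 11.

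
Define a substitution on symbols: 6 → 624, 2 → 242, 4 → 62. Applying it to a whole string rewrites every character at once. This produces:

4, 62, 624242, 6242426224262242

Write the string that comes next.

φ(6242426224262242) expands symbol-by-symbol to 624 242 62 242 62 242 624 242 242 62 242 624 242 242 62 242; joining the 16 pieces gives the next term.

62424262242622426242422426224262424224262242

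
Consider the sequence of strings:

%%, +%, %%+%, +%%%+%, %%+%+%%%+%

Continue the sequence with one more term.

+%%%+%%%+%+%%%+%

Each term (from the third on) is the two preceding terms concatenated in order: term 3 = %%·+% = %%+%.
So term 6 is +%%%+%·%%+%+%%%+%.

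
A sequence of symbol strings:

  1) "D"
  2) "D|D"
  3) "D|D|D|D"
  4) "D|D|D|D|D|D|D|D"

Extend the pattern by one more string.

s(k+1) = s(k)·|·s(k) — each term doubles the last with '|' between the halves.
Doubling D|D|D|D|D|D|D|D with '|' between the halves:

D|D|D|D|D|D|D|D|D|D|D|D|D|D|D|D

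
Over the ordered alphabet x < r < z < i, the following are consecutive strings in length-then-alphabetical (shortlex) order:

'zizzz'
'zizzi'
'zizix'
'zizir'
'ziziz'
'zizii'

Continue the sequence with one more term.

ziixx

Find the rightmost character of zizii below i, bump it to the next letter, and reset everything to its right to x.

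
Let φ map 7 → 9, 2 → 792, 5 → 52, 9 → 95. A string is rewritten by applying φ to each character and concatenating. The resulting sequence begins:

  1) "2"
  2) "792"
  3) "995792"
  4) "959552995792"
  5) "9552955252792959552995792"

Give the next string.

Applying the rule to each of the 25 symbols of 9552955252792959552995792 gives the pieces 95 52 52 792 95 52 52 792 52 792 9 95 792 95 52 95 52 52 792 95 95 52 9 95 792, which concatenate to the answer.

955252792955252792527929957929552955252792959552995792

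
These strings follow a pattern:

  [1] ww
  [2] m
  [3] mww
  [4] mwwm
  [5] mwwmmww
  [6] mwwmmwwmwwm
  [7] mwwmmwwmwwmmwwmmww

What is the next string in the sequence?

mwwmmwwmwwmmwwmmwwmwwmmwwmwwm

This is a Fibonacci-style word recurrence s(k) = s(k−1)·s(k−2): e.g. m·ww = mww.
Continuing: mwwmmwwmwwmmwwmmww · mwwmmwwmwwm gives term 8.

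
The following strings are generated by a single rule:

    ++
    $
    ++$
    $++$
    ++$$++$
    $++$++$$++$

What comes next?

This is a Fibonacci-style word recurrence s(k) = s(k−2)·s(k−1): e.g. ++·$ = ++$.
So term 7 is ++$$++$·$++$++$$++$.

++$$++$$++$++$$++$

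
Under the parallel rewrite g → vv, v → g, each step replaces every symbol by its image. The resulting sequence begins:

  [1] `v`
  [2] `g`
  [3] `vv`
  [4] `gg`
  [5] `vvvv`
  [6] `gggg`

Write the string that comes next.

Expanding gggg: g→vv, g→vv, g→vv, g→vv. Concatenated: vv vv vv vv.

vvvvvvvv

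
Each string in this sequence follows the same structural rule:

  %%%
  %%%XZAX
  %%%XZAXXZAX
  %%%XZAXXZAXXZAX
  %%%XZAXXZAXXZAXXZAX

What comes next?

Each term is the previous one with XZAX appended.
One more step from %%%XZAXXZAXXZAXXZAX gives the answer.

%%%XZAXXZAXXZAXXZAXXZAX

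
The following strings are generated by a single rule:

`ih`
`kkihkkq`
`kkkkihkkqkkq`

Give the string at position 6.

kkkkkkkkkkihkkqkkqkkqkkqkkq

s(k+1) = kk·s(k)·kkq, so each term gains kk as a prefix and kkq as a suffix.
From kkkkihkkqkkq, 3 further steps: kkkkihkkqkkq → kkkkkkihkkqkkqkkq → kkkkkkkkihkkqkkqkkqkkq → (answer).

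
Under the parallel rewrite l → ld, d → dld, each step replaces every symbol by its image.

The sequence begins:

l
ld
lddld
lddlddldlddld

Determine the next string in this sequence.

Rewriting the 13 symbols of lddlddldlddld one by one yields ld dld dld ld dld dld ld dld ld dld dld ld dld; concatenated:

lddlddldlddlddldlddldlddlddldlddld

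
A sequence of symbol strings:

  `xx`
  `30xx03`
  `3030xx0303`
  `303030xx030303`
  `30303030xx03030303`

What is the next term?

s(k+1) = 30·s(k)·03, so each term gains 30 as a prefix and 03 as a suffix.
So the next term is 30·30303030xx03030303·03.

3030303030xx0303030303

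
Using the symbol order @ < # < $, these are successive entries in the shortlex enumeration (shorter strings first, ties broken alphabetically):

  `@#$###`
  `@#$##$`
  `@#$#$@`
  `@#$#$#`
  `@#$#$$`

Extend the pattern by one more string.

Treat @#$#$$ as a base-3 numeral over the given alphabet and add one, carrying through any trailing $'s.

@#$$@@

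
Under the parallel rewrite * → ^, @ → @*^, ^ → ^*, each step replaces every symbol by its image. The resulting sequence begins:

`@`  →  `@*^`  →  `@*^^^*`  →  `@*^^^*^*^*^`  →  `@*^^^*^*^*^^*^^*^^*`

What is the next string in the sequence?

Applying the rule to each of the 19 symbols of @*^^^*^*^*^^*^^*^^* gives the pieces @*^ ^ ^* ^* ^* ^ ^* ^ ^* ^ ^* ^* ^ ^* ^* ^ ^* ^* ^, which concatenate to the answer.

@*^^^*^*^*^^*^^*^^*^*^^*^*^^*^*^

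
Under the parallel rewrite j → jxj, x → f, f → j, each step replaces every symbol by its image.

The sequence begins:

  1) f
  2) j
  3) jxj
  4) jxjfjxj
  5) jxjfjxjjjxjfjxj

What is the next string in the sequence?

Applying the rule to each of the 15 symbols of jxjfjxjjjxjfjxj gives the pieces jxj f jxj j jxj f jxj jxj jxj f jxj j jxj f jxj, which concatenate to the answer.

jxjfjxjjjxjfjxjjxjjxjfjxjjjxjfjxj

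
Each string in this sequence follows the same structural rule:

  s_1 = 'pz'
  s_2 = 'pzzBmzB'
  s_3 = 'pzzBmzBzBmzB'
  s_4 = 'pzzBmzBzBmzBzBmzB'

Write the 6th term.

pzzBmzBzBmzBzBmzBzBmzBzBmzB

Every step adds zBmzB to the end: s(k+1) = s(k)·zBmzB.
From pzzBmzBzBmzBzBmzB, 2 further steps: pzzBmzBzBmzBzBmzB → pzzBmzBzBmzBzBmzBzBmzB → (answer).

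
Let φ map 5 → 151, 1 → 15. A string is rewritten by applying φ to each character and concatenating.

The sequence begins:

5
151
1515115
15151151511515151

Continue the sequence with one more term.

φ(15151151511515151) expands symbol-by-symbol to 15 151 15 151 15 15 151 15 151 15 15 151 15 151 15 151 15; joining the 17 pieces gives the next term.

15151151511515151151511515151151511515115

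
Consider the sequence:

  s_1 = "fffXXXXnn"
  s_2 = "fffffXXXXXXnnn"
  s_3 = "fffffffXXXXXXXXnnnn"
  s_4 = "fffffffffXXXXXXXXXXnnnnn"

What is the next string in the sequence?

Reading off run lengths: f runs 3, 5, 7, 9; X runs 4, 6, 8, 10; n runs 2, 3, 4, 5 — each is linear in n (n = 1, 2, …).
Setting n = 5 gives 11, 12, 6 characters in each block.

fffffffffffXXXXXXXXXXXXnnnnnn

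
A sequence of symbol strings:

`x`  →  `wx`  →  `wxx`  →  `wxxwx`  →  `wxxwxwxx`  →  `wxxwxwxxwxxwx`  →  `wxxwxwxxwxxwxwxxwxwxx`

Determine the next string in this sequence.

From term 3 onward, concatenate the last term with the second-to-last: wx·x = wxx, wxx·wx = wxxwx, …
The next term joins wxxwxwxxwxxwxwxxwxwxx and wxxwxwxxwxxwx.

wxxwxwxxwxxwxwxxwxwxxwxxwxwxxwxxwx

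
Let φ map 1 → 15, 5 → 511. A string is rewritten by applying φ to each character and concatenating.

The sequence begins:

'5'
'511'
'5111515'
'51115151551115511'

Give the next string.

51115151551115511155115111515155115111515

φ(51115151551115511) expands symbol-by-symbol to 511 15 15 15 511 15 511 15 511 511 15 15 15 511 511 15 15; joining the 17 pieces gives the next term.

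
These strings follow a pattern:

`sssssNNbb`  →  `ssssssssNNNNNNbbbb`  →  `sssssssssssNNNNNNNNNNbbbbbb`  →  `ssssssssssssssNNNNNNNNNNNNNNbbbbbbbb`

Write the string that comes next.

sssssssssssssssssNNNNNNNNNNNNNNNNNNbbbbbbbbbb

The n-th term is 3n+2 s's then 4n-2 N's then 2n b's (n = 1, 2, …).
Setting n = 5 gives 17, 18, 10 characters in each block.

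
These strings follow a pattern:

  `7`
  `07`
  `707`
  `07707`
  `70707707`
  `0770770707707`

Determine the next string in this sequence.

707077070770770707707

This is a Fibonacci-style word recurrence s(k) = s(k−2)·s(k−1): e.g. 7·07 = 707.
The next term joins 70707707 and 0770770707707.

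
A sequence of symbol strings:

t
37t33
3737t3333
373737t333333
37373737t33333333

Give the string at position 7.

Each term wraps the previous one in 37 on the left and 33 on the right.
From 37373737t33333333, 2 further steps: 37373737t33333333 → 3737373737t3333333333 → (answer).

373737373737t333333333333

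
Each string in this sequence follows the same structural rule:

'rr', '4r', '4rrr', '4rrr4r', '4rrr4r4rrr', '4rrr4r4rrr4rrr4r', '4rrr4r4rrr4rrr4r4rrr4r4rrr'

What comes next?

4rrr4r4rrr4rrr4r4rrr4r4rrr4rrr4r4rrr4rrr4r

Each term (from the third on) is the previous term followed by the one before it: term 3 = 4r·rr = 4rrr.
So term 8 is 4rrr4r4rrr4rrr4r4rrr4r4rrr·4rrr4r4rrr4rrr4r.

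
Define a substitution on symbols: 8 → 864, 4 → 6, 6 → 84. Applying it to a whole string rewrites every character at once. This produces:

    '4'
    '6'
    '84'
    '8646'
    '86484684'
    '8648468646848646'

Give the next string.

Replace each of the 16 characters of 8648468646848646 in place — 864 84 6 864 6 84 864 84 6 84 864 6 864 84 6 84 — and concatenate.

86484686468486484684864686484684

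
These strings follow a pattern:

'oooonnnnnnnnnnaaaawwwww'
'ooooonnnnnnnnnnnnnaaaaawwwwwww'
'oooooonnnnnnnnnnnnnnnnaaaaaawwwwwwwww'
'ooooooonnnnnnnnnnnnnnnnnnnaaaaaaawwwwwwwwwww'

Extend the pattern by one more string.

oooooooonnnnnnnnnnnnnnnnnnnnnnaaaaaaaawwwwwwwwwwwww

Reading off run lengths: o runs 4, 5, 6, 7; n runs 10, 13, 16, 19; a runs 4, 5, 6, 7; w runs 5, 7, 9, 11 — each is linear in n, where the shown terms are n = 3, 4, 5, 6.
Setting n = 7 gives 8, 22, 8, 13 characters in each block.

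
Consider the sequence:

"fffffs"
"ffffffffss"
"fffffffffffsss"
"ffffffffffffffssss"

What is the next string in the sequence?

Term n consists of 3n+2 f's, followed by n s's (n = 1, 2, …).
For the next term, n = 5, so the run lengths are 17, 5.

fffffffffffffffffsssss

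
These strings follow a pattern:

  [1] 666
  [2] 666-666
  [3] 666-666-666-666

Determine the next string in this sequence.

s(k+1) = s(k)·-·s(k) — each term doubles the last with '-' between the halves.
Doubling 666-666-666-666 with '-' between the halves:

666-666-666-666-666-666-666-666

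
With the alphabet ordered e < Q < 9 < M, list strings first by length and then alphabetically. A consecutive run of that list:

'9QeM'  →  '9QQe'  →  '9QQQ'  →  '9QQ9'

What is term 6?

9Q9e

Advancing 2 positions from 9QQ9 through 9QQ9 → 9QQM reaches term 6.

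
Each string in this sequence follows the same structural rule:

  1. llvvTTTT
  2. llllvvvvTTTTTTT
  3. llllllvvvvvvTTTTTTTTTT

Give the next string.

Reading off run lengths: l runs 2, 4, 6; v runs 2, 4, 6; T runs 4, 7, 10 — each is linear in n (n = 1, 2, …).
For the next term, n = 4, so the run lengths are 8, 8, 13.

llllllllvvvvvvvvTTTTTTTTTTTTT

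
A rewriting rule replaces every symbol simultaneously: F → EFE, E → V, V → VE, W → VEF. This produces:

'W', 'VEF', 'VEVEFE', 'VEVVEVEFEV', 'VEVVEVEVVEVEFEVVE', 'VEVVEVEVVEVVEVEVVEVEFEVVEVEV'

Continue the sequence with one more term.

φ(VEVVEVEVVEVVEVEVVEVEFEVVEVEV) expands symbol-by-symbol to VE V VE VE V VE V VE VE V VE VE V VE V VE VE V VE V EFE V VE VE V VE V VE; joining the 28 pieces gives the next term.

VEVVEVEVVEVVEVEVVEVEVVEVVEVEVVEVEFEVVEVEVVEVVE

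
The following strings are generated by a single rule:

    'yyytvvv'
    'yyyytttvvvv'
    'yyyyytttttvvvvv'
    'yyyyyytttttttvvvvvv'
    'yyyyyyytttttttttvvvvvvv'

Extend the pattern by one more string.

Reading off run lengths: y runs 3, 4, 5, 6, 7; t runs 1, 3, 5, 7, 9; v runs 3, 4, 5, 6, 7 — each is linear in n (n = 1, 2, …).
At n = 6 the blocks have lengths 8, 11, 8.

yyyyyyyytttttttttttvvvvvvvv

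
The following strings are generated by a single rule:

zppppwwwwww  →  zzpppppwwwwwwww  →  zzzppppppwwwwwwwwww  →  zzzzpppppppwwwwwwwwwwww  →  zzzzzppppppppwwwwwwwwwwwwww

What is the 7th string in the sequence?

zzzzzzzppppppppppwwwwwwwwwwwwwwwwww

Each string has the form z^{n-1} p^{n+2} w^{2n+2}, where the shown terms are n = 2, 3, 4, 5, 6.
Setting n = 8 gives 7, 10, 18 characters in each block.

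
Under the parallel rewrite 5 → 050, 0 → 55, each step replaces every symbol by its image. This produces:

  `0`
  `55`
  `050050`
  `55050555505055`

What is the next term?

05005055050550500500500505505055050050

φ(55050555505055) expands symbol-by-symbol to 050 050 55 050 55 050 050 050 050 55 050 55 050 050; joining the 14 pieces gives the next term.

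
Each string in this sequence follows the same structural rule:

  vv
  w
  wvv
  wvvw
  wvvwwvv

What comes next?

wvvwwvvwvvw

From term 3 onward, concatenate the last term with the second-to-last: w·vv = wvv, wvv·w = wvvw, …
Continuing: wvvwwvv · wvvw gives term 6.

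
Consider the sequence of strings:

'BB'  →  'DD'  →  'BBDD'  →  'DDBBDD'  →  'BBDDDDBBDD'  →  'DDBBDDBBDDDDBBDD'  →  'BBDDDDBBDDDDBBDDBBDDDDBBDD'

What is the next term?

This is a Fibonacci-style word recurrence s(k) = s(k−2)·s(k−1): e.g. BB·DD = BBDD.
So term 8 is DDBBDDBBDDDDBBDD·BBDDDDBBDDDDBBDDBBDDDDBBDD.

DDBBDDBBDDDDBBDDBBDDDDBBDDDDBBDDBBDDDDBBDD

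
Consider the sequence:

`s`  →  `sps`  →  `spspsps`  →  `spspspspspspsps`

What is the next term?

spspspspspspspspspspspspspspsps

Each string is two copies of the previous one joined by 'p'.
So the next term is two copies of spspspspspspsps with 'p' between the halves.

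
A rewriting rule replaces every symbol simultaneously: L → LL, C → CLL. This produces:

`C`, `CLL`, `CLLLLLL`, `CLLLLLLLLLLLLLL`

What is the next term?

CLLLLLLLLLLLLLLLLLLLLLLLLLLLLLL

φ(CLLLLLLLLLLLLLL) expands symbol-by-symbol to CLL LL LL LL LL LL LL LL LL LL LL LL LL LL LL; joining the 15 pieces gives the next term.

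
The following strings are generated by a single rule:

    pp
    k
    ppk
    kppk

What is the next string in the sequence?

ppkkppk

From term 3 onward, concatenate the second-to-last term with the last: pp·k = ppk, k·ppk = kppk, …
The next term joins ppk and kppk.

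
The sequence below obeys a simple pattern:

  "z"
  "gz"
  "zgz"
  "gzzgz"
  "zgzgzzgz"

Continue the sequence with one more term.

gzzgzzgzgzzgz

Each term (from the third on) is the two preceding terms concatenated in order: term 3 = z·gz = zgz.
The next term joins gzzgz and zgzgzzgz.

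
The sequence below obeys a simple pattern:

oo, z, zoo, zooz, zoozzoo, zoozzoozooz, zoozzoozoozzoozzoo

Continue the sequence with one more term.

zoozzoozoozzoozzoozoozzoozooz

This is a Fibonacci-style word recurrence s(k) = s(k−1)·s(k−2): e.g. z·oo = zoo.
The next term joins zoozzoozoozzoozzoo and zoozzoozooz.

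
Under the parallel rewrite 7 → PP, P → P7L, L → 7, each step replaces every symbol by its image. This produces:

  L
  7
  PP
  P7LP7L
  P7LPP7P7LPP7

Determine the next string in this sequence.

P7LPP7P7LP7LPPP7LPP7P7LP7LPP

Apply φ to P7LPP7P7LPP7 symbol by symbol: P→P7L, 7→PP, L→7, P→P7L, P→P7L, 7→PP, P→P7L, 7→PP, L→7, P→P7L, P→P7L, 7→PP; joined: P7L PP 7 P7L P7L PP P7L PP 7 P7L P7L PP.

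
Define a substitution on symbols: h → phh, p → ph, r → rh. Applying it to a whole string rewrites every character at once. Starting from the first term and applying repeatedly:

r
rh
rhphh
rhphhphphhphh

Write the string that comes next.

rhphhphphhphhphphhphphhphhphphhphh

Replace each of the 13 characters of rhphhphphhphh in place — rh phh ph phh phh ph phh ph phh phh ph phh phh — and concatenate.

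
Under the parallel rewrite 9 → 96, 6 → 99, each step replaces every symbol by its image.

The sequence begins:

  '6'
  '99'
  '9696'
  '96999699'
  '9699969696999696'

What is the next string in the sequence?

Applying the rule to each of the 16 symbols of 9699969696999696 gives the pieces 96 99 96 96 96 99 96 99 96 99 96 96 96 99 96 99, which concatenate to the answer.

96999696969996999699969696999699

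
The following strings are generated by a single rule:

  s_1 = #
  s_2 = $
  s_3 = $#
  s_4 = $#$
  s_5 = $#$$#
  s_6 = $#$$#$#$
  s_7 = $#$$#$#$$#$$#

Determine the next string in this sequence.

$#$$#$#$$#$$#$#$$#$#$

This is a Fibonacci-style word recurrence s(k) = s(k−1)·s(k−2): e.g. $·# = $#.
So term 8 is $#$$#$#$$#$$#·$#$$#$#$.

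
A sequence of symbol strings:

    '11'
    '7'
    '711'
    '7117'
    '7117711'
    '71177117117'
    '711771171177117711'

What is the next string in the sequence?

71177117117711771171177117117

This is a Fibonacci-style word recurrence s(k) = s(k−1)·s(k−2): e.g. 7·11 = 711.
Continuing: 711771171177117711 · 71177117117 gives term 8.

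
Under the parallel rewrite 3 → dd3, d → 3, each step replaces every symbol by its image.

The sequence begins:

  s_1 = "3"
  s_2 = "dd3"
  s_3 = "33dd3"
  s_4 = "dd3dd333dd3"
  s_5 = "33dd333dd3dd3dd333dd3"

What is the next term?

Rewriting the 21 symbols of 33dd333dd3dd3dd333dd3 one by one yields dd3 dd3 3 3 dd3 dd3 dd3 3 3 dd3 3 3 dd3 3 3 dd3 dd3 dd3 3 3 dd3; concatenated:

dd3dd333dd3dd3dd333dd333dd333dd3dd3dd333dd3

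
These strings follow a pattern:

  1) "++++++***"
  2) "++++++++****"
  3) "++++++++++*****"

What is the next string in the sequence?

++++++++++++******

Each string has the form +^{2n} *^{n}, where the shown terms are n = 3, 4, 5.
At n = 6 the blocks have lengths 12, 6.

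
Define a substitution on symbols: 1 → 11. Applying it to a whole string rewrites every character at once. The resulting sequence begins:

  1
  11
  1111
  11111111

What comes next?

Expanding 11111111: 1→11, 1→11, 1→11, 1→11, 1→11, 1→11, 1→11, 1→11. Concatenated: 11 11 11 11 11 11 11 11.

1111111111111111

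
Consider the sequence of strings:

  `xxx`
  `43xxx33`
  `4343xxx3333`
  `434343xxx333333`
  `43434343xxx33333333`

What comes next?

Every step adds 43 to the front and 33 to the end of the previous string.
So the next term is 43·43434343xxx33333333·33.

4343434343xxx3333333333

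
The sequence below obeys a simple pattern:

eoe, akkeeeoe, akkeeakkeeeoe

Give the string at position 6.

akkeeakkeeakkeeakkeeakkeeeoe

The strings grow by a fixed prefix akkee each time.
From akkeeakkeeeoe, 3 further steps: akkeeakkeeeoe → akkeeakkeeakkeeeoe → akkeeakkeeakkeeakkeeeoe → (answer).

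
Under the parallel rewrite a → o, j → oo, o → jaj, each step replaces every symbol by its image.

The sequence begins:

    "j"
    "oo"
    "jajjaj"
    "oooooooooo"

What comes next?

Apply φ to oooooooooo symbol by symbol: o→jaj, o→jaj, o→jaj, o→jaj, o→jaj, o→jaj, o→jaj, o→jaj, o→jaj, o→jaj; joined: jaj jaj jaj jaj jaj jaj jaj jaj jaj jaj.

jajjajjajjajjajjajjajjajjajjaj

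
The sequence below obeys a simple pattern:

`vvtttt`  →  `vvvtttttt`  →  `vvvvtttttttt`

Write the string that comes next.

Each string has the form v^{n} t^{2n}, where the shown terms are n = 2, 3, 4.
At n = 5 the blocks have lengths 5, 10.

vvvvvtttttttttt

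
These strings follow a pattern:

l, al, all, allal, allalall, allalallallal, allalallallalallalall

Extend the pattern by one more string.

Each term (from the third on) is the previous term followed by the one before it: term 3 = al·l = all.
So term 8 is allalallallalallalall·allalallallal.

allalallallalallalallallalallallal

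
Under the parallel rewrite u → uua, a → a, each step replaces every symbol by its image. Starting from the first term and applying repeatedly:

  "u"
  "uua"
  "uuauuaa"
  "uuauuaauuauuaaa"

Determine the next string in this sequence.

Rewriting the 15 symbols of uuauuaauuauuaaa one by one yields uua uua a uua uua a a uua uua a uua uua a a a; concatenated:

uuauuaauuauuaaauuauuaauuauuaaaa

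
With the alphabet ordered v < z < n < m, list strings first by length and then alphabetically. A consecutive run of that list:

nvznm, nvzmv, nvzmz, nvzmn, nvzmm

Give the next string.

The successor of nvzmm increments the rightmost position that isn't already m and resets every position after it to v.

nvnvv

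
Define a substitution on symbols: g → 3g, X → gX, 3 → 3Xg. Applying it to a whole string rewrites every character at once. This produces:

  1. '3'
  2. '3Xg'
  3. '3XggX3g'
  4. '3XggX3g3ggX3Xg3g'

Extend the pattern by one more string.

Rewriting the 16 symbols of 3XggX3g3ggX3Xg3g one by one yields 3Xg gX 3g 3g gX 3Xg 3g 3Xg 3g 3g gX 3Xg gX 3g 3Xg 3g; concatenated:

3XggX3g3ggX3Xg3g3Xg3g3ggX3XggX3g3Xg3g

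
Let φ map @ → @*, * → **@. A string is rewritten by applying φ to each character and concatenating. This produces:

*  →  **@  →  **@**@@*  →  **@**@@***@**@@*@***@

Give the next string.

Applying the rule to each of the 21 symbols of **@**@@***@**@@*@***@ gives the pieces **@ **@ @* **@ **@ @* @* **@ **@ **@ @* **@ **@ @* @* **@ @* **@ **@ **@ @*, which concatenate to the answer.

**@**@@***@**@@*@***@**@**@@***@**@@*@***@@***@**@**@@*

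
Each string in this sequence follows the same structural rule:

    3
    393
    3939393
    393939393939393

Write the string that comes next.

Every step duplicates the string with '9' between the halves.
Doubling 393939393939393 with '9' between the halves:

3939393939393939393939393939393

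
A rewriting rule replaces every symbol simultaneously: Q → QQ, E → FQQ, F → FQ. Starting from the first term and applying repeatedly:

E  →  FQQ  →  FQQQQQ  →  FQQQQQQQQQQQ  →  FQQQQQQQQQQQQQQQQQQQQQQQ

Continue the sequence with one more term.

Rewriting the 24 symbols of FQQQQQQQQQQQQQQQQQQQQQQQ one by one yields FQ QQ QQ QQ QQ QQ QQ QQ QQ QQ QQ QQ QQ QQ QQ QQ QQ QQ QQ QQ QQ QQ QQ QQ; concatenated:

FQQQQQQQQQQQQQQQQQQQQQQQQQQQQQQQQQQQQQQQQQQQQQQQ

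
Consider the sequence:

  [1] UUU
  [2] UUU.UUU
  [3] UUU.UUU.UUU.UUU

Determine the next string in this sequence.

UUU.UUU.UUU.UUU.UUU.UUU.UUU.UUU

Every step duplicates the string with '.' between the halves.
So the next term is two copies of UUU.UUU.UUU.UUU with '.' between the halves.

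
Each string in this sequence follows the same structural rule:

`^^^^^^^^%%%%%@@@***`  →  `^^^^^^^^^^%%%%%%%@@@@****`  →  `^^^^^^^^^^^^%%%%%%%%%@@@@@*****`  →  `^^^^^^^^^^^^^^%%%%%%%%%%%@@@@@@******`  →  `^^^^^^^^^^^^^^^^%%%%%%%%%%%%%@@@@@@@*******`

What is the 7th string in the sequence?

^^^^^^^^^^^^^^^^^^^^%%%%%%%%%%%%%%%%%@@@@@@@@@*********

Each string has the form ^^{2n+2} %^{2n-1} @^{n} *^{n}, where the shown terms are n = 3, 4, 5, 6, 7.
At n = 9 the blocks have lengths 20, 17, 9, 9.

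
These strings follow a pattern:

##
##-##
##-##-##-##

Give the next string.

##-##-##-##-##-##-##-##

Every step duplicates the string with '-' between the halves.
One more doubling of ##-##-##-## gives the answer.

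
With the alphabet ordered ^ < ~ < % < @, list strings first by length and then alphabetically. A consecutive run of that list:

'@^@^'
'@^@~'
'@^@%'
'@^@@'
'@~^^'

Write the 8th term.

@~^@

Advancing 3 positions from @~^^ through @~^^ → @~^~ → @~^% reaches term 8.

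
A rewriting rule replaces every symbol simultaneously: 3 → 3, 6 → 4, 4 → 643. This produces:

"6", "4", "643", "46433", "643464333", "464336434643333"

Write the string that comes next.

Applying the rule to each of the 15 symbols of 464336434643333 gives the pieces 643 4 643 3 3 4 643 3 643 4 643 3 3 3 3, which concatenate to the answer.

6434643334643364346433333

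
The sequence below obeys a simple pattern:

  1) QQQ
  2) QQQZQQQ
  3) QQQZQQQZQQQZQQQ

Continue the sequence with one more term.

s(k+1) = s(k)·Z·s(k) — each term doubles the last with 'Z' between the halves.
Doubling QQQZQQQZQQQZQQQ with 'Z' between the halves:

QQQZQQQZQQQZQQQZQQQZQQQZQQQZQQQ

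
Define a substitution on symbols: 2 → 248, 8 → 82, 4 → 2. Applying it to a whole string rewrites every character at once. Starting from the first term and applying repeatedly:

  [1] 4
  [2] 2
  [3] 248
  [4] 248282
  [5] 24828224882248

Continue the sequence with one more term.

2482822488224824828282248248282

φ(24828224882248) expands symbol-by-symbol to 248 2 82 248 82 248 248 2 82 82 248 248 2 82; joining the 14 pieces gives the next term.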